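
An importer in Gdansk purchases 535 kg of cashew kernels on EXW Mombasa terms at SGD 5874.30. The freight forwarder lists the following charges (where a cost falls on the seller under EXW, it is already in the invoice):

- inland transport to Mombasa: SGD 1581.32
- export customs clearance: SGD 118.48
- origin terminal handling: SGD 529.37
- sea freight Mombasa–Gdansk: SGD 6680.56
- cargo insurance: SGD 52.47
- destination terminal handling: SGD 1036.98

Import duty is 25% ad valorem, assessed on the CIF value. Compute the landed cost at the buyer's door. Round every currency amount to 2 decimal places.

EXW: the seller makes goods available at their premises; the buyer bears all onward costs.
CIF value = EXW price + inland to port + export clearance + origin terminal + freight + insurance = 5874.30 + 1581.32 + 118.48 + 529.37 + 6680.56 + 52.47 = 14836.50
Import duty = 14836.50 × 25% = 3709.13
Buyer bears: inland to port 1581.32 + export clearance 118.48 + origin terminal 529.37 + freight 6680.56 + insurance 52.47 + destination terminal 1036.98 + duty 3709.13 = 13708.31
Landed cost = invoice 5874.30 + 13708.31 = 19582.61

Total landed cost: SGD 19582.61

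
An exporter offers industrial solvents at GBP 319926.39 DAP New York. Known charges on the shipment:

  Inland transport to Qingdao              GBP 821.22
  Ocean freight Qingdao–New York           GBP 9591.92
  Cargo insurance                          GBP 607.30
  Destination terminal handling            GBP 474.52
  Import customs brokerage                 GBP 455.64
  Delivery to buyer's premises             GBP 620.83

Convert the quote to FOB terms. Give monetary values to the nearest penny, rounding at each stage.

Not relevant to the conversion: inland to port — on the seller under both DAP and FOB; already in the DAP price and stays in the FOB price. brokerage — on the buyer under both terms; not part of either seller's price.
From DAP to FOB, the seller no longer bears: freight, insurance, destination terminal, delivery.
FOB price = 319926.39 − 9591.92 − 607.30 − 474.52 − 620.83 = 308631.82

FOB price: GBP 308631.82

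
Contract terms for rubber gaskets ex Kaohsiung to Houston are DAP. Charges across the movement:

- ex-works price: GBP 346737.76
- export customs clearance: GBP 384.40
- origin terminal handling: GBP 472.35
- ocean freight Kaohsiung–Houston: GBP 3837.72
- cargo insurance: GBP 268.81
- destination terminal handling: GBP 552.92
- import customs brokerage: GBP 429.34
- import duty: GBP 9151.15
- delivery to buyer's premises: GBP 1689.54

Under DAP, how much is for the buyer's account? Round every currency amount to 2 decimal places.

DAP: the seller bears all costs to the named destination except import duty and clearance.
Seller's account: goods 346737.76 + export clearance 384.40 + origin terminal 472.35 + freight 3837.72 + insurance 268.81 + destination terminal 552.92 + delivery 1689.54 = 353943.50
Buyer's account: brokerage 429.34 + duty 9151.15 = 9580.49

Buyer's account: GBP 9580.49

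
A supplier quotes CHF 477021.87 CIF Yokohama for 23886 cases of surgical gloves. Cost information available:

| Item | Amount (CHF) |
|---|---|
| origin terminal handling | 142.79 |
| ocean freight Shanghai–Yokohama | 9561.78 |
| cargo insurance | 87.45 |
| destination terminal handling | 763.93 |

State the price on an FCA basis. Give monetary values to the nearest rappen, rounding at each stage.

FCA price: CHF 467229.85

Not relevant to the conversion: destination terminal — on the buyer under both terms; not part of either seller's price.
From CIF to FCA, the seller no longer bears: origin terminal, freight, insurance.
FCA price = 477021.87 − 142.79 − 9561.78 − 87.45 = 467229.85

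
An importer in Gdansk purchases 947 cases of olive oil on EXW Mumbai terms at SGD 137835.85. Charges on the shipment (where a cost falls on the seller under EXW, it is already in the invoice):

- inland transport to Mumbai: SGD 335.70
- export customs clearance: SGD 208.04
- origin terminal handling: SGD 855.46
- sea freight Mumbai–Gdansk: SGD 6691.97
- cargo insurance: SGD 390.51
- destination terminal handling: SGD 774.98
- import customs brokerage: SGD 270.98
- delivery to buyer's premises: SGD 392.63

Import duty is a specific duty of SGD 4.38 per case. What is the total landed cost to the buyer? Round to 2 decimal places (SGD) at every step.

Total landed cost: SGD 151903.98

EXW: the seller makes goods available at their premises; the buyer bears all onward costs.
CIF value = EXW price + inland to port + export clearance + origin terminal + freight + insurance = 137835.85 + 335.70 + 208.04 + 855.46 + 6691.97 + 390.51 = 146317.53
Import duty = 947 × 4.38 = 4147.86
Buyer bears: inland to port 335.70 + export clearance 208.04 + origin terminal 855.46 + freight 6691.97 + insurance 390.51 + destination terminal 774.98 + brokerage 270.98 + delivery 392.63 + duty 4147.86 = 14068.13
Landed cost = invoice 137835.85 + 14068.13 = 151903.98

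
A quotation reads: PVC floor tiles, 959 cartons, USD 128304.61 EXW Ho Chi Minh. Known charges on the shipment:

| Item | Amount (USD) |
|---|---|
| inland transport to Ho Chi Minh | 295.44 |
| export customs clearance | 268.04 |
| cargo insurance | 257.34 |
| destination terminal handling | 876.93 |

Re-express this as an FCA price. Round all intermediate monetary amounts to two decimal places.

FCA price: USD 128868.09

Not relevant to the conversion: insurance, destination terminal — on the buyer under both terms; not part of either seller's price.
From EXW to FCA, the seller additionally bears: inland to port, export clearance.
FCA price = 128304.61 + 295.44 + 268.04 = 128868.09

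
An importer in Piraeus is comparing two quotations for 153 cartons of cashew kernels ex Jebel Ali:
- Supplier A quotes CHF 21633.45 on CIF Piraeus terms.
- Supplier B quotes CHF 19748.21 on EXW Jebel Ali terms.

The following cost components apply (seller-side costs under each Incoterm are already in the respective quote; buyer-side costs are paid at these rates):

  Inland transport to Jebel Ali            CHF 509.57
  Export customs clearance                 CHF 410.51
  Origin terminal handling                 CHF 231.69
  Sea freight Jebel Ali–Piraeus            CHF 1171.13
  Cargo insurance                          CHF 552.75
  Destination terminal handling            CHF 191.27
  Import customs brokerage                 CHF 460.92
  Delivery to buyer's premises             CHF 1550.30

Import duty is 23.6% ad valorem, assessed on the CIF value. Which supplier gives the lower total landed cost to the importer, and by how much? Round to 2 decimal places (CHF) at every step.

Supplier A (CIF):
The CIF price already equals the CIF value: 21633.45
Import duty = 21633.45 × 23.6% = 5105.49
Buyer bears (A): 191.27 + 460.92 + 1550.30 = 2202.49
Landed cost (A) = invoice 21633.45 + 2202.49 + duty 5105.49 = 28941.43
Supplier B (EXW):
CIF value = EXW price + inland to port + export clearance + origin terminal + freight + insurance = 19748.21 + 509.57 + 410.51 + 231.69 + 1171.13 + 552.75 = 22623.86
Import duty = 22623.86 × 23.6% = 5339.23
Buyer bears (B): 509.57 + 410.51 + 231.69 + 1171.13 + 552.75 + 191.27 + 460.92 + 1550.30 = 5078.14
Landed cost (B) = invoice 19748.21 + 5078.14 + duty 5339.23 = 30165.58
Difference = |28941.43 − 30165.58| = 1224.15

Supplier A is cheaper by CHF 1224.15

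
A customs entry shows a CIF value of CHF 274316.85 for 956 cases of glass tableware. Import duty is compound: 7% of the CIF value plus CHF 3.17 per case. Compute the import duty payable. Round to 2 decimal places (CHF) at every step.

Import duty: CHF 22232.70

Ad valorem component: 274316.85 × 7% = 19202.18
Specific component: 956 × 3.17 = 3030.52
Import duty = 19202.18 + 3030.52 = 22232.70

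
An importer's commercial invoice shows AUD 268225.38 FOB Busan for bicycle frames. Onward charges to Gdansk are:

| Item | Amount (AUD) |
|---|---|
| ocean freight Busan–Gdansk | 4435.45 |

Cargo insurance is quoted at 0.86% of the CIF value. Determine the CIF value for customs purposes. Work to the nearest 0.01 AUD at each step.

CIF value: AUD 275026.05

Let C be the CIF value. C = FOB price + freight + 0.86% × C
C − 0.86% × C = 268225.38 + 4435.45
0.9914 × C = 272660.83
C = 272660.83 / 0.9914 = 275026.05
Insurance premium = 0.86% × 275026.05 = 2365.22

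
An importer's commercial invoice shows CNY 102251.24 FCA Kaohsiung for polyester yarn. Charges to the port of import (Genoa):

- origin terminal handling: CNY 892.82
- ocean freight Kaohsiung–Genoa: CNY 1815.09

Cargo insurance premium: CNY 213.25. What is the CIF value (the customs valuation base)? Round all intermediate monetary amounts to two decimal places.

CIF value: CNY 105172.40

CIF = FCA price + pre-shipment costs + freight + insurance
CIF = 102251.24 + 892.82 + 1815.09 + 213.25 = 105172.40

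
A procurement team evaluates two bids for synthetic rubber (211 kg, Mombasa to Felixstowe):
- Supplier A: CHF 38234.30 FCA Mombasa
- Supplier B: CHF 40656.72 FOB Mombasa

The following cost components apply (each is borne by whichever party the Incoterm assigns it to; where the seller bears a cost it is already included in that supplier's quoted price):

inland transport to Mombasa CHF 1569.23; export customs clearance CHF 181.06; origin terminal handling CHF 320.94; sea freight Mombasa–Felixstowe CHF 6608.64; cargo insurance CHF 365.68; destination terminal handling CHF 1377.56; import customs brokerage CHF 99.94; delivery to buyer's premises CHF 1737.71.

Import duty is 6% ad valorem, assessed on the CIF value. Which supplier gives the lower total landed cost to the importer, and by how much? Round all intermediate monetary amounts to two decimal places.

Supplier A (FCA):
CIF value = FCA price + origin terminal + freight + insurance = 38234.30 + 320.94 + 6608.64 + 365.68 = 45529.56
Import duty = 45529.56 × 6% = 2731.77
Buyer bears (A): 320.94 + 6608.64 + 365.68 + 1377.56 + 99.94 + 1737.71 = 10510.47
Landed cost (A) = invoice 38234.30 + 10510.47 + duty 2731.77 = 51476.54
Supplier B (FOB):
CIF value = FOB price + freight + insurance = 40656.72 + 6608.64 + 365.68 = 47631.04
Import duty = 47631.04 × 6% = 2857.86
Buyer bears (B): 6608.64 + 365.68 + 1377.56 + 99.94 + 1737.71 = 10189.53
Landed cost (B) = invoice 40656.72 + 10189.53 + duty 2857.86 = 53704.11
Difference = |51476.54 − 53704.11| = 2227.57

Supplier A is cheaper by CHF 2227.57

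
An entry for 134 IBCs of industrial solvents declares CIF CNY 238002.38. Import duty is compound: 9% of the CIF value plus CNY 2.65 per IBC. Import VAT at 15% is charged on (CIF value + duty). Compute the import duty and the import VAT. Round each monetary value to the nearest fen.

Import duty: CNY 21775.31; import VAT: CNY 38966.65

Ad valorem component: 238002.38 × 9% = 21420.21
Specific component: 134 × 2.65 = 355.10
Import duty = 21420.21 + 355.10 = 21775.31
VAT base = CIF + duty = 238002.38 + 21775.31 = 259777.69
Import VAT = 259777.69 × 15% = 38966.65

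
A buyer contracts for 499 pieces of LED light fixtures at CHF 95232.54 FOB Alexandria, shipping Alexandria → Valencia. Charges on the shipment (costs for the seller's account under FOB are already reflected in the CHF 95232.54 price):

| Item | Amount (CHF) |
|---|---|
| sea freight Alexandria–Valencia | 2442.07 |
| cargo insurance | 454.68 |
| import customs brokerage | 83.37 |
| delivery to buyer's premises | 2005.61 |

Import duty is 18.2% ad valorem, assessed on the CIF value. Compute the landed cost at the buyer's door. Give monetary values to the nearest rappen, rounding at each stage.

Total landed cost: CHF 118077.80

FOB: the seller bears costs until goods are on board at the origin port; the buyer bears freight, insurance and all costs thereafter.
CIF value = FOB price + freight + insurance = 95232.54 + 2442.07 + 454.68 = 98129.29
Import duty = 98129.29 × 18.2% = 17859.53
Buyer bears: freight 2442.07 + insurance 454.68 + brokerage 83.37 + delivery 2005.61 + duty 17859.53 = 22845.26
Landed cost = invoice 95232.54 + 22845.26 = 118077.80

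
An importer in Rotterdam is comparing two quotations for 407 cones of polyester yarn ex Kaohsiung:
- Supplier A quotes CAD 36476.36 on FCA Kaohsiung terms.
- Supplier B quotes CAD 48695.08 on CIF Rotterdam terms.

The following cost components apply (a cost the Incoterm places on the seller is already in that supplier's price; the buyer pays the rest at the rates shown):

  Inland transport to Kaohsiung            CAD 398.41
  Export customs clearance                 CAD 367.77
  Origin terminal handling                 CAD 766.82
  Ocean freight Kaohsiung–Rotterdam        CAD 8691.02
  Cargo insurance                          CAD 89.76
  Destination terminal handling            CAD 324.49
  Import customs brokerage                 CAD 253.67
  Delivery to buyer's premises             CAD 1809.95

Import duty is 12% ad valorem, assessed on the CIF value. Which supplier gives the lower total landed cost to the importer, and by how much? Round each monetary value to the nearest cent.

Supplier A (FCA):
CIF value = FCA price + origin terminal + freight + insurance = 36476.36 + 766.82 + 8691.02 + 89.76 = 46023.96
Import duty = 46023.96 × 12% = 5522.88
Buyer bears (A): 766.82 + 8691.02 + 89.76 + 324.49 + 253.67 + 1809.95 = 11935.71
Landed cost (A) = invoice 36476.36 + 11935.71 + duty 5522.88 = 53934.95
Supplier B (CIF):
The CIF price already equals the CIF value: 48695.08
Import duty = 48695.08 × 12% = 5843.41
Buyer bears (B): 324.49 + 253.67 + 1809.95 = 2388.11
Landed cost (B) = invoice 48695.08 + 2388.11 + duty 5843.41 = 56926.60
Difference = |53934.95 − 56926.60| = 2991.65

Supplier A is cheaper by CAD 2991.65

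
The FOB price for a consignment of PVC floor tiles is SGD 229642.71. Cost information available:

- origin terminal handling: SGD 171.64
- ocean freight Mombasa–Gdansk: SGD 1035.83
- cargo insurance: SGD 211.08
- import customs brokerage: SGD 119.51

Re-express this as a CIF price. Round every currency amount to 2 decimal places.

CIF price: SGD 230889.62

Not relevant to the conversion: origin terminal — on the seller under both FOB and CIF; already in the FOB price and stays in the CIF price. brokerage — on the buyer under both terms; not part of either seller's price.
From FOB to CIF, the seller additionally bears: freight, insurance.
CIF price = 229642.71 + 1035.83 + 211.08 = 230889.62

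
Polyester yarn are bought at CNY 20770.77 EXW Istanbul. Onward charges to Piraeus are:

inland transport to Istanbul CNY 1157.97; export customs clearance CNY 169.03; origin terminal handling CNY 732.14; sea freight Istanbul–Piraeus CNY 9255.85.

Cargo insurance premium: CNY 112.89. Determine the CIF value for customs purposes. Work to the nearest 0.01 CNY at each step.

CIF = EXW price + pre-shipment costs + freight + insurance
CIF = 20770.77 + 1157.97 + 169.03 + 732.14 + 9255.85 + 112.89 = 32198.65

CIF value: CNY 32198.65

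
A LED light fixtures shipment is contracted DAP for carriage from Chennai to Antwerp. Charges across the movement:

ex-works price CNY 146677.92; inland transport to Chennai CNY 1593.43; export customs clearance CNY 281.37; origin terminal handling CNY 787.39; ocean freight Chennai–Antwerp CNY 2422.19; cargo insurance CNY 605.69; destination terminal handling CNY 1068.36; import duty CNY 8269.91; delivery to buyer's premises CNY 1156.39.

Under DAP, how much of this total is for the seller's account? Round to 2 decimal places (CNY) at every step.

DAP: the seller bears all costs to the named destination except import duty and clearance.
Seller's account: goods 146677.92 + inland to port 1593.43 + export clearance 281.37 + origin terminal 787.39 + freight 2422.19 + insurance 605.69 + destination terminal 1068.36 + delivery 1156.39 = 154592.74
Buyer's account: duty 8269.91 = 8269.91

Seller's account: CNY 154592.74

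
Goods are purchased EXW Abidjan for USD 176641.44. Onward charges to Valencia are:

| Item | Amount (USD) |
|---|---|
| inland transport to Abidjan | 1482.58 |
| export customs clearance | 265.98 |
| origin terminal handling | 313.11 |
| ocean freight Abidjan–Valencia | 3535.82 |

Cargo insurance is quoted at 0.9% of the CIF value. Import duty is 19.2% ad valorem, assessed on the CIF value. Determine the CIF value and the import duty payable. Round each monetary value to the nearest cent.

Let C be the CIF value. C = EXW price + pre-shipment costs + freight + 0.9% × C
C − 0.9% × C = 176641.44 + 1482.58 + 265.98 + 313.11 + 3535.82
0.991 × C = 182238.93
C = 182238.93 / 0.991 = 183893.98
Insurance premium = 0.9% × 183893.98 = 1655.05
Import duty = 183893.98 × 19.2% = 35307.64

CIF value: USD 183893.98; import duty: USD 35307.64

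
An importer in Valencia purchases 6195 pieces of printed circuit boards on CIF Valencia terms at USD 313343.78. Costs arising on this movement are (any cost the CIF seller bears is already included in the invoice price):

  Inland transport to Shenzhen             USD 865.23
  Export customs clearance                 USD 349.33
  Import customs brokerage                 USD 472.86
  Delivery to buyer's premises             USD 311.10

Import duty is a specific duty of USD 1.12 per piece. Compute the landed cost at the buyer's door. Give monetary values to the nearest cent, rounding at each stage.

Total landed cost: USD 321066.14

CIF: the seller pays costs through ocean freight and marine insurance to the destination port.
Already in the invoice (seller's account under CIF): inland to port, export clearance — exclude.
The CIF price already equals the CIF value: 313343.78
Import duty = 6195 × 1.12 = 6938.40
Buyer bears: brokerage 472.86 + delivery 311.10 + duty 6938.40 = 7722.36
Landed cost = invoice 313343.78 + 7722.36 = 321066.14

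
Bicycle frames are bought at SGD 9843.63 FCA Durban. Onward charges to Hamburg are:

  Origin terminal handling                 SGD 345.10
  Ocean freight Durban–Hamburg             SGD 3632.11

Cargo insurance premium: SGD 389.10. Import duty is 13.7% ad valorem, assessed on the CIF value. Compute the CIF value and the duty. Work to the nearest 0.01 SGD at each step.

CIF value: SGD 14209.94; import duty: SGD 1946.76

CIF = FCA price + pre-shipment costs + freight + insurance
CIF = 9843.63 + 345.10 + 3632.11 + 389.10 = 14209.94
Import duty = 14209.94 × 13.7% = 1946.76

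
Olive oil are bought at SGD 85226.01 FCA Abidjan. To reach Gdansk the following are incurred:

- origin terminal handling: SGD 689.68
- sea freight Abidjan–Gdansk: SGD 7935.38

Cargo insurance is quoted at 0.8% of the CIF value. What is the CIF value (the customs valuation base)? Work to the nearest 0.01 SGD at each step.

Let C be the CIF value. C = FCA price + pre-shipment costs + freight + 0.8% × C
C − 0.8% × C = 85226.01 + 689.68 + 7935.38
0.992 × C = 93851.07
C = 93851.07 / 0.992 = 94607.93
Insurance premium = 0.8% × 94607.93 = 756.86

CIF value: SGD 94607.93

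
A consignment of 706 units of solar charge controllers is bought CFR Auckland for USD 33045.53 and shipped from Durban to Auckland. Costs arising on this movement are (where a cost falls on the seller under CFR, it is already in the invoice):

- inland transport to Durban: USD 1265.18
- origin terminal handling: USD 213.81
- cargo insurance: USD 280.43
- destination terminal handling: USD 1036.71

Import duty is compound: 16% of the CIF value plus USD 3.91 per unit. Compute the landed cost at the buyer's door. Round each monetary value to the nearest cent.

Total landed cost: USD 42455.28

CFR: the seller pays costs through ocean freight to the destination port, but not insurance.
Already in the invoice (seller's account under CFR): inland to port, origin terminal — exclude.
CIF value = CFR price + insurance = 33045.53 + 280.43 = 33325.96
Ad valorem component: 33325.96 × 16% = 5332.15
Specific component: 706 × 3.91 = 2760.46
Import duty = 5332.15 + 2760.46 = 8092.61
Buyer bears: insurance 280.43 + destination terminal 1036.71 + duty 8092.61 = 9409.75
Landed cost = invoice 33045.53 + 9409.75 = 42455.28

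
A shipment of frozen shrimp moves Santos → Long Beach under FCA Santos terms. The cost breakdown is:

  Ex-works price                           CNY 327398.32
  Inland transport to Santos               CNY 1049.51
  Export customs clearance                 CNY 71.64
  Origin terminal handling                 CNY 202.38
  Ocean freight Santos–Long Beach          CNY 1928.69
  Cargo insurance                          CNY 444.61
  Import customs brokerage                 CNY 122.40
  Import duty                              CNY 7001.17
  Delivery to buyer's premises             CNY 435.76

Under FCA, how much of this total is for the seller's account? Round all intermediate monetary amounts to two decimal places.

FCA: the seller delivers export-cleared goods to the carrier; the buyer bears costs from that point.
Seller's account: goods 327398.32 + inland to port 1049.51 + export clearance 71.64 = 328519.47
Buyer's account: origin terminal 202.38 + freight 1928.69 + insurance 444.61 + brokerage 122.40 + duty 7001.17 + delivery 435.76 = 10135.01

Seller's account: CNY 328519.47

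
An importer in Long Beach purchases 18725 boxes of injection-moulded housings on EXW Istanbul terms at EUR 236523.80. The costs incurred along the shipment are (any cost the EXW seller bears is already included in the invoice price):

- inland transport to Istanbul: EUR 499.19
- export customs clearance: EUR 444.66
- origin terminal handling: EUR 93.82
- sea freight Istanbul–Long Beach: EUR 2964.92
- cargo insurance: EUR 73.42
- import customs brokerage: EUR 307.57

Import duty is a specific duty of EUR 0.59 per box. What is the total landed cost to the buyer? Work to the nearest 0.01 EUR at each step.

EXW: the seller makes goods available at their premises; the buyer bears all onward costs.
CIF value = EXW price + inland to port + export clearance + origin terminal + freight + insurance = 236523.80 + 499.19 + 444.66 + 93.82 + 2964.92 + 73.42 = 240599.81
Import duty = 18725 × 0.59 = 11047.75
Buyer bears: inland to port 499.19 + export clearance 444.66 + origin terminal 93.82 + freight 2964.92 + insurance 73.42 + brokerage 307.57 + duty 11047.75 = 15431.33
Landed cost = invoice 236523.80 + 15431.33 = 251955.13

Total landed cost: EUR 251955.13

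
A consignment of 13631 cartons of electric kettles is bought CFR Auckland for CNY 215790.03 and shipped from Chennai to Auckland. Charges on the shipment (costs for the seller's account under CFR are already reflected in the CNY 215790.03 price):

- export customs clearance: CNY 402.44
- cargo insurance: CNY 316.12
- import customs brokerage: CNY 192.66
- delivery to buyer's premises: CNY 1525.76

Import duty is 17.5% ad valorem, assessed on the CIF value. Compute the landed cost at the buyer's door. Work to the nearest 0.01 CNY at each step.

Total landed cost: CNY 255643.15

CFR: the seller pays costs through ocean freight to the destination port, but not insurance.
Already in the invoice (seller's account under CFR): export clearance — exclude.
CIF value = CFR price + insurance = 215790.03 + 316.12 = 216106.15
Import duty = 216106.15 × 17.5% = 37818.58
Buyer bears: insurance 316.12 + brokerage 192.66 + delivery 1525.76 + duty 37818.58 = 39853.12
Landed cost = invoice 215790.03 + 39853.12 = 255643.15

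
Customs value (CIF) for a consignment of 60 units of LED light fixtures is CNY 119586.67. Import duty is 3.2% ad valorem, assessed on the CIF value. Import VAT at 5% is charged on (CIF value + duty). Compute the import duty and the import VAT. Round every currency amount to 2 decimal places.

Import duty: CNY 3826.77; import VAT: CNY 6170.67

Import duty = 119586.67 × 3.2% = 3826.77
VAT base = CIF + duty = 119586.67 + 3826.77 = 123413.44
Import VAT = 123413.44 × 5% = 6170.67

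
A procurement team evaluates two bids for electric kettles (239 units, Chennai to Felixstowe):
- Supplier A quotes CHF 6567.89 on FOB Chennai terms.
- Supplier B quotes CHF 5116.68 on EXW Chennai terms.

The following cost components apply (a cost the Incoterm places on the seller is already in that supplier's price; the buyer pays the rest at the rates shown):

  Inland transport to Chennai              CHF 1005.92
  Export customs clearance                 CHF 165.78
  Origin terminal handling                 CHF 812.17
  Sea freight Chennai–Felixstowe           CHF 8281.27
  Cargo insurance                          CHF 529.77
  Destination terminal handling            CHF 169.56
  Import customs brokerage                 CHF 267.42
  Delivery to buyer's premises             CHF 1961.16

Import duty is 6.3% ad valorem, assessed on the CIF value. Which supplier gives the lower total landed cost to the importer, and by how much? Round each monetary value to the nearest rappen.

Supplier A (FOB):
CIF value = FOB price + freight + insurance = 6567.89 + 8281.27 + 529.77 = 15378.93
Import duty = 15378.93 × 6.3% = 968.87
Buyer bears (A): 8281.27 + 529.77 + 169.56 + 267.42 + 1961.16 = 11209.18
Landed cost (A) = invoice 6567.89 + 11209.18 + duty 968.87 = 18745.94
Supplier B (EXW):
CIF value = EXW price + inland to port + export clearance + origin terminal + freight + insurance = 5116.68 + 1005.92 + 165.78 + 812.17 + 8281.27 + 529.77 = 15911.59
Import duty = 15911.59 × 6.3% = 1002.43
Buyer bears (B): 1005.92 + 165.78 + 812.17 + 8281.27 + 529.77 + 169.56 + 267.42 + 1961.16 = 13193.05
Landed cost (B) = invoice 5116.68 + 13193.05 + duty 1002.43 = 19312.16
Difference = |18745.94 − 19312.16| = 566.22

Supplier A is cheaper by CHF 566.22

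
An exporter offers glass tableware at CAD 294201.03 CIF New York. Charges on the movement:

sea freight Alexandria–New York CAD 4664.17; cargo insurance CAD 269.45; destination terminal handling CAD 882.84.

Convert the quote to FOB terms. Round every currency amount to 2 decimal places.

Not relevant to the conversion: destination terminal — on the buyer under both terms; not part of either seller's price.
From CIF to FOB, the seller no longer bears: freight, insurance.
FOB price = 294201.03 − 4664.17 − 269.45 = 289267.41

FOB price: CAD 289267.41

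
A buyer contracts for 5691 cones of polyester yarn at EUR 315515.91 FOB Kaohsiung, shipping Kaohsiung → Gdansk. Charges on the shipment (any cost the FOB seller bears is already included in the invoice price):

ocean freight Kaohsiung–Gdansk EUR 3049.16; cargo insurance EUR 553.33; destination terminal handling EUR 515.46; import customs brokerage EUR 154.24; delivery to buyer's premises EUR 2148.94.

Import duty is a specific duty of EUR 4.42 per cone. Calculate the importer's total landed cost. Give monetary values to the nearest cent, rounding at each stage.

Total landed cost: EUR 347091.26

FOB: the seller bears costs until goods are on board at the origin port; the buyer bears freight, insurance and all costs thereafter.
CIF value = FOB price + freight + insurance = 315515.91 + 3049.16 + 553.33 = 319118.40
Import duty = 5691 × 4.42 = 25154.22
Buyer bears: freight 3049.16 + insurance 553.33 + destination terminal 515.46 + brokerage 154.24 + delivery 2148.94 + duty 25154.22 = 31575.35
Landed cost = invoice 315515.91 + 31575.35 = 347091.26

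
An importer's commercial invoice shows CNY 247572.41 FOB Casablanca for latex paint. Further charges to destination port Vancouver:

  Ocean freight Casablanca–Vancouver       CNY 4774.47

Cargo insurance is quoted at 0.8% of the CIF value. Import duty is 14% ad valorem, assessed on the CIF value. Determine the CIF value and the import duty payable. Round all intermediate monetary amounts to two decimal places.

CIF value: CNY 254381.94; import duty: CNY 35613.47

Let C be the CIF value. C = FOB price + freight + 0.8% × C
C − 0.8% × C = 247572.41 + 4774.47
0.992 × C = 252346.88
C = 252346.88 / 0.992 = 254381.94
Insurance premium = 0.8% × 254381.94 = 2035.06
Import duty = 254381.94 × 14% = 35613.47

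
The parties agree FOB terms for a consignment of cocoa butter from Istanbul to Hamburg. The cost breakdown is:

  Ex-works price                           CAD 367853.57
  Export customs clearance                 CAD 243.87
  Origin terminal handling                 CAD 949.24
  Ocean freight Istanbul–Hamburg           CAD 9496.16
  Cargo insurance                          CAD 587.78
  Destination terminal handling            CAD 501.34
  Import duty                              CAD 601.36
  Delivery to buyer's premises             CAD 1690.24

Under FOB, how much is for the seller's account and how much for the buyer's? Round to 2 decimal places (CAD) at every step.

Seller: CAD 369046.68; buyer: CAD 12876.88

FOB: the seller bears costs until goods are on board at the origin port; the buyer bears freight, insurance and all costs thereafter.
Seller's account: goods 367853.57 + export clearance 243.87 + origin terminal 949.24 = 369046.68
Buyer's account: freight 9496.16 + insurance 587.78 + destination terminal 501.34 + duty 601.36 + delivery 1690.24 = 12876.88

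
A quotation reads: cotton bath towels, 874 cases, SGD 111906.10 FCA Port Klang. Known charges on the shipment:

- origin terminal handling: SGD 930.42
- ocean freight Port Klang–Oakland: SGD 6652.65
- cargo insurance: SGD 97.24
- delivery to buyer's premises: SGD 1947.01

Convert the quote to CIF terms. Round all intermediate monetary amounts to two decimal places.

CIF price: SGD 119586.41

Not relevant to the conversion: delivery — on the buyer under both terms; not part of either seller's price.
From FCA to CIF, the seller additionally bears: origin terminal, freight, insurance.
CIF price = 111906.10 + 930.42 + 6652.65 + 97.24 = 119586.41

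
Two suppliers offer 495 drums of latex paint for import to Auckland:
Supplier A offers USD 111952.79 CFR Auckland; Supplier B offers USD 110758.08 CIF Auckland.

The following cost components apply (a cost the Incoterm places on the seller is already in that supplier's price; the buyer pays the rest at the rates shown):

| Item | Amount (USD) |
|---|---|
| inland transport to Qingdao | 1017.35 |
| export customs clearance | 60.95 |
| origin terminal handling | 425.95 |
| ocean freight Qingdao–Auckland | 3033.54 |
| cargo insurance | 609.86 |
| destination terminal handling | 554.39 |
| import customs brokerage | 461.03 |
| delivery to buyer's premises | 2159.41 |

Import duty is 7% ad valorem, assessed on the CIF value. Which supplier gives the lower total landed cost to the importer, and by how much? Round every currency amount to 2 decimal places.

Supplier B is cheaper by USD 1930.89

Supplier A (CFR):
CIF value = CFR price + insurance = 111952.79 + 609.86 = 112562.65
Import duty = 112562.65 × 7% = 7879.39
Buyer bears (A): 609.86 + 554.39 + 461.03 + 2159.41 = 3784.69
Landed cost (A) = invoice 111952.79 + 3784.69 + duty 7879.39 = 123616.87
Supplier B (CIF):
The CIF price already equals the CIF value: 110758.08
Import duty = 110758.08 × 7% = 7753.07
Buyer bears (B): 554.39 + 461.03 + 2159.41 = 3174.83
Landed cost (B) = invoice 110758.08 + 3174.83 + duty 7753.07 = 121685.98
Difference = |123616.87 − 121685.98| = 1930.89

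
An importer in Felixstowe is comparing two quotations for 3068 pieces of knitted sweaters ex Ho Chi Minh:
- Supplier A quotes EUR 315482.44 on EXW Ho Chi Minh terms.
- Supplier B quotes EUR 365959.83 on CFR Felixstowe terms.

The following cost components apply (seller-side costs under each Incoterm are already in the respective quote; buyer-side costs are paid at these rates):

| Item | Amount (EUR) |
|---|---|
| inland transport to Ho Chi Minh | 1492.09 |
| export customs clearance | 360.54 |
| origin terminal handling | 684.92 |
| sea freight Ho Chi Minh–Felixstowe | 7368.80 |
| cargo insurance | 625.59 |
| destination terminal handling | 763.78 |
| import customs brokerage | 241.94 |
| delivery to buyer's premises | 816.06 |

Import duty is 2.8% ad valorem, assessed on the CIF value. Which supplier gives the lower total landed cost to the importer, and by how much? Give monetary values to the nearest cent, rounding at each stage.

Supplier A is cheaper by EUR 41707.03

Supplier A (EXW):
CIF value = EXW price + inland to port + export clearance + origin terminal + freight + insurance = 315482.44 + 1492.09 + 360.54 + 684.92 + 7368.80 + 625.59 = 326014.38
Import duty = 326014.38 × 2.8% = 9128.40
Buyer bears (A): 1492.09 + 360.54 + 684.92 + 7368.80 + 625.59 + 763.78 + 241.94 + 816.06 = 12353.72
Landed cost (A) = invoice 315482.44 + 12353.72 + duty 9128.40 = 336964.56
Supplier B (CFR):
CIF value = CFR price + insurance = 365959.83 + 625.59 = 366585.42
Import duty = 366585.42 × 2.8% = 10264.39
Buyer bears (B): 625.59 + 763.78 + 241.94 + 816.06 = 2447.37
Landed cost (B) = invoice 365959.83 + 2447.37 + duty 10264.39 = 378671.59
Difference = |336964.56 − 378671.59| = 41707.03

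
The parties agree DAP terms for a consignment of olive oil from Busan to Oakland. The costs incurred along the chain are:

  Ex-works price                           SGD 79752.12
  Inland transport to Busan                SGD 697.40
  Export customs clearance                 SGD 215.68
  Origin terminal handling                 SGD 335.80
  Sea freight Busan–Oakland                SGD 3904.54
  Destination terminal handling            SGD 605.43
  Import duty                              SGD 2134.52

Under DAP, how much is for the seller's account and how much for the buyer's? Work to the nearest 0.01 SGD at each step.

DAP: the seller bears all costs to the named destination except import duty and clearance.
Seller's account: goods 79752.12 + inland to port 697.40 + export clearance 215.68 + origin terminal 335.80 + freight 3904.54 + destination terminal 605.43 = 85510.97
Buyer's account: duty 2134.52 = 2134.52

Seller: SGD 85510.97; buyer: SGD 2134.52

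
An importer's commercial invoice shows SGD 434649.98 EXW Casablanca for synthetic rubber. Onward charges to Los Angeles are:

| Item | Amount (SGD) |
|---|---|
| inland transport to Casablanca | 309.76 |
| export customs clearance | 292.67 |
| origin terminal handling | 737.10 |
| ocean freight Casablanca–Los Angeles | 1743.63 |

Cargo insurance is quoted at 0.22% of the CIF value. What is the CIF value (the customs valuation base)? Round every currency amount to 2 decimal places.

Let C be the CIF value. C = EXW price + pre-shipment costs + freight + 0.22% × C
C − 0.22% × C = 434649.98 + 309.76 + 292.67 + 737.10 + 1743.63
0.9978 × C = 437733.14
C = 437733.14 / 0.9978 = 438698.28
Insurance premium = 0.22% × 438698.28 = 965.14

CIF value: SGD 438698.28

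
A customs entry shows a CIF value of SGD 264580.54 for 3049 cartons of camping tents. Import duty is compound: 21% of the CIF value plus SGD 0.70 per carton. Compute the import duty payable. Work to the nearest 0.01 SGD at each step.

Import duty: SGD 57696.21

Ad valorem component: 264580.54 × 21% = 55561.91
Specific component: 3049 × 0.70 = 2134.30
Import duty = 55561.91 + 2134.30 = 57696.21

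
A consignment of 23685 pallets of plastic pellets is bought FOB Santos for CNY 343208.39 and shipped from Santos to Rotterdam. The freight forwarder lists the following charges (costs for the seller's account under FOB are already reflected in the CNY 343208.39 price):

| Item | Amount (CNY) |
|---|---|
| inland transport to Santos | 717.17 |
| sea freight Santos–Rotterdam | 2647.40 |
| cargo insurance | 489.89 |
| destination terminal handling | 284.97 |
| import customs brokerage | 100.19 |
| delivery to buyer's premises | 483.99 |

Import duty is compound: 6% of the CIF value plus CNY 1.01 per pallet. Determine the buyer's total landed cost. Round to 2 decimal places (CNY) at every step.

FOB: the seller bears costs until goods are on board at the origin port; the buyer bears freight, insurance and all costs thereafter.
Already in the invoice (seller's account under FOB): inland to port — exclude.
CIF value = FOB price + freight + insurance = 343208.39 + 2647.40 + 489.89 = 346345.68
Ad valorem component: 346345.68 × 6% = 20780.74
Specific component: 23685 × 1.01 = 23921.85
Import duty = 20780.74 + 23921.85 = 44702.59
Buyer bears: freight 2647.40 + insurance 489.89 + destination terminal 284.97 + brokerage 100.19 + delivery 483.99 + duty 44702.59 = 48709.03
Landed cost = invoice 343208.39 + 48709.03 = 391917.42

Total landed cost: CNY 391917.42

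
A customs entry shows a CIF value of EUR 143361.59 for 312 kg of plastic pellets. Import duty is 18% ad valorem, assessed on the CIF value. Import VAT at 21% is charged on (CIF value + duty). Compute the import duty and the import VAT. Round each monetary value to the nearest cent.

Import duty: EUR 25805.09; import VAT: EUR 35525.00

Import duty = 143361.59 × 18% = 25805.09
VAT base = CIF + duty = 143361.59 + 25805.09 = 169166.68
Import VAT = 169166.68 × 21% = 35525.00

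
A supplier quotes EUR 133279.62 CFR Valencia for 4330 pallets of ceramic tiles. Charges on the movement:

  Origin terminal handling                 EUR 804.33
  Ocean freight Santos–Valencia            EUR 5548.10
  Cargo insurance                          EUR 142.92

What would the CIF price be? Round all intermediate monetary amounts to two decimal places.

CIF price: EUR 133422.54

Not relevant to the conversion: origin terminal, freight — on the seller under both CFR and CIF; already in the CFR price and stays in the CIF price.
From CFR to CIF, the seller additionally bears: insurance.
CIF price = 133279.62 + 142.92 = 133422.54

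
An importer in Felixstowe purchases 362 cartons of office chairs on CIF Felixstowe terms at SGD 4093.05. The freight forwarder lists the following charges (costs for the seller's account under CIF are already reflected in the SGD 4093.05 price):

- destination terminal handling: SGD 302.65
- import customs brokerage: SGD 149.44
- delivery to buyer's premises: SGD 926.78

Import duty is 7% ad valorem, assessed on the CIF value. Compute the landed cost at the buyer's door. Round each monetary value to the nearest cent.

Total landed cost: SGD 5758.43

CIF: the seller pays costs through ocean freight and marine insurance to the destination port.
The CIF price already equals the CIF value: 4093.05
Import duty = 4093.05 × 7% = 286.51
Buyer bears: destination terminal 302.65 + brokerage 149.44 + delivery 926.78 + duty 286.51 = 1665.38
Landed cost = invoice 4093.05 + 1665.38 = 5758.43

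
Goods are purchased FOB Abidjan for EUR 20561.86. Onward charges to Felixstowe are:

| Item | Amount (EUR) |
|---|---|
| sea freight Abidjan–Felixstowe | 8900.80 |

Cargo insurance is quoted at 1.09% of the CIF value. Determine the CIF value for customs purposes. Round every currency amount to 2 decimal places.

CIF value: EUR 29787.34

Let C be the CIF value. C = FOB price + freight + 1.09% × C
C − 1.09% × C = 20561.86 + 8900.80
0.9891 × C = 29462.66
C = 29462.66 / 0.9891 = 29787.34
Insurance premium = 1.09% × 29787.34 = 324.68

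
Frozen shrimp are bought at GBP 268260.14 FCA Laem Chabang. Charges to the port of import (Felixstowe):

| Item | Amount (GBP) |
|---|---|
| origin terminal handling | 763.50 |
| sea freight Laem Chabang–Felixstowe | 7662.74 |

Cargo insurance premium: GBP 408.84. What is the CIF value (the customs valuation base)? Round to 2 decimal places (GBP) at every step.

CIF value: GBP 277095.22

CIF = FCA price + pre-shipment costs + freight + insurance
CIF = 268260.14 + 763.50 + 7662.74 + 408.84 = 277095.22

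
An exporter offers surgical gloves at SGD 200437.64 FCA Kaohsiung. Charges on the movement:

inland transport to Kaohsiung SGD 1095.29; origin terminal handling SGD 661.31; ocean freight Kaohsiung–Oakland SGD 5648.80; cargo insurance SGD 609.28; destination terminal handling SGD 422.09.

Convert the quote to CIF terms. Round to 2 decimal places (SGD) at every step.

Not relevant to the conversion: inland to port — on the seller under both FCA and CIF; already in the FCA price and stays in the CIF price. destination terminal — on the buyer under both terms; not part of either seller's price.
From FCA to CIF, the seller additionally bears: origin terminal, freight, insurance.
CIF price = 200437.64 + 661.31 + 5648.80 + 609.28 = 207357.03

CIF price: SGD 207357.03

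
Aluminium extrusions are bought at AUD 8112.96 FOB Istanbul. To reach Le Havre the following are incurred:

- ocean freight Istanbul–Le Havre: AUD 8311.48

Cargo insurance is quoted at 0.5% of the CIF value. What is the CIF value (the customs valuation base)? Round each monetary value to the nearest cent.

Let C be the CIF value. C = FOB price + freight + 0.5% × C
C − 0.5% × C = 8112.96 + 8311.48
0.995 × C = 16424.44
C = 16424.44 / 0.995 = 16506.97
Insurance premium = 0.5% × 16506.97 = 82.53

CIF value: AUD 16506.97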